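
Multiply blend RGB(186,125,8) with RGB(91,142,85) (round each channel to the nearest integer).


Multiply: C = A×B/255, rounded to nearest integer
R: 186×91/255 = 16926/255 ≈ 66.376 → 66
G: 125×142/255 = 17750/255 ≈ 69.608 → 70
B: 8×85/255 = 680/255 ≈ 2.667 → 3
= RGB(66, 70, 3)


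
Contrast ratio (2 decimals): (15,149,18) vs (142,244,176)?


Linearize each sRGB channel c=v/255: c/12.92 if c ≤ 0.04045 else ((c+0.055)/1.055)^2.4
L = 0.2126×R_lin + 0.7152×G_lin + 0.0722×B_lin
Color 1 (15,149,18):
  R=15: 15/255≈0.0588 > 0.04045 → ((0.0588+0.055)/1.055)^2.4 ≈ 0.00478
  G=149: 149/255≈0.5843 > 0.04045 → ((0.5843+0.055)/1.055)^2.4 ≈ 0.30054
  B=18: 18/255≈0.0706 > 0.04045 → ((0.0706+0.055)/1.055)^2.4 ≈ 0.00605
  L1 = 0.2126×0.00478 + 0.7152×0.30054 + 0.0722×0.00605 ≈ 0.21640
Color 2 (142,244,176):
  R=142: 142/255≈0.5569 > 0.04045 → ((0.5569+0.055)/1.055)^2.4 ≈ 0.27050
  G=244: 244/255≈0.9569 > 0.04045 → ((0.9569+0.055)/1.055)^2.4 ≈ 0.90466
  B=176: 176/255≈0.6902 > 0.04045 → ((0.6902+0.055)/1.055)^2.4 ≈ 0.43415
  L2 = 0.2126×0.27050 + 0.7152×0.90466 + 0.0722×0.43415 ≈ 0.73587
Lighter = 0.73587, Darker = 0.21640
Ratio = (L_lighter + 0.05) / (L_darker + 0.05)
Ratio = (0.73587 + 0.05) / (0.21640 + 0.05) = 0.78587 / 0.26640 ≈ 2.9499
Ratio ≈ 2.95:1


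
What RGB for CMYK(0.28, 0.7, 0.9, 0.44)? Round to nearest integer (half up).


R = 255 × (1-C) × (1-K) = 255 × 0.72 × 0.56 = 102.816 → 103
G = 255 × (1-M) × (1-K) = 255 × 0.30 × 0.56 = 42.84 → 43
B = 255 × (1-Y) × (1-K) = 255 × 0.10 × 0.56 = 14.28 → 14
= RGB(103, 43, 14)


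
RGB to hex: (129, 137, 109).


R = 129 → 81 (hex)
G = 137 → 89 (hex)
B = 109 → 6D (hex)
Hex = #81896D


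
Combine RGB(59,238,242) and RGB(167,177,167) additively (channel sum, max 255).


Additive: each channel = min(255, C₁+C₂)
R: 59+167 = 226 → 226
G: 238+177 = 415 → 255
B: 242+167 = 409 → 255
= RGB(226, 255, 255)


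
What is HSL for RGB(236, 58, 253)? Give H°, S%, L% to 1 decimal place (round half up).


Normalize: R'=236/255≈0.9255, G'=58/255≈0.2275, B'=253/255≈0.9922
Max=253/255, Min=58/255, Δ=Max-Min=195/255
L = (Max+Min)/2 = (253+58)/510 = 311/510 = 0.60980… → L = 61.0%
L > 0.5 → S = Δ/(2-Max-Min) = 195/(510-253-58) = 195/199 = 0.97989… → S = 98.0%
(the 1/255 factors cancel in S and H, so raw channel differences can be used)
Max is B' → H = 60 × ((R-G)/Δ + 4) = 60 × ((236-58)/195 + 4)
  178/195 + 4 = 0.9128… + 4 = 4.9128…
  H = 60 × 4.9128… = 294.769…° → H = 294.8°
= HSL(294.8°, 98.0%, 61.0%)


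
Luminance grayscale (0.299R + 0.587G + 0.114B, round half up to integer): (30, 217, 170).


Gray = 0.299×R + 0.587×G + 0.114×B
Gray = 0.299×30 + 0.587×217 + 0.114×170
Gray = 8.970 + 127.379 + 19.380
Gray = 155.729 → round half up → 156
Gray = 156


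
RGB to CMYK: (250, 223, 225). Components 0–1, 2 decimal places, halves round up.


R'=250/255≈0.9804, G'=223/255≈0.8745, B'=225/255≈0.8824
K = 1 - max(R',G',B') = 1 - 250/255 = 5/255 = 0.01960… → 0.02
(1-R'-K)/(1-K) simplifies to (max-R)/max with max = 250:
C = (250-250)/250 = 0/250 = 0 → 0.00
M = (250-223)/250 = 27/250 = 0.108 → 0.11
Y = (250-225)/250 = 25/250 = 0.1 → 0.10
= CMYK(0.00, 0.11, 0.10, 0.02)


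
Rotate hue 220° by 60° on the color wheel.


New hue = (H + rotation) mod 360
New hue = (220 + 60) mod 360
= 280 mod 360
= 280°


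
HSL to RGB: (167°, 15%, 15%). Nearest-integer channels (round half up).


H=167°, S=0.15, L=0.15
C = (1-|2L-1|)×S = (1-|-0.70|)×0.15 = 0.045
H' = H/60 = 167/60 ≈ 2.7833; X = C×(1-|H' mod 2 - 1|) = 0.03525
m = L - C/2 = 0.15 - 0.0225 = 0.1275
Sector ⌊H'⌋ = 2 → (R',G',B') = (0.0, 0.045, 0.03525)
RGB = ((R'+m)×255, (G'+m)×255, (B'+m)×255) = (32.5125, 43.9875, 41.50125)
Round half up → RGB(33, 44, 42)


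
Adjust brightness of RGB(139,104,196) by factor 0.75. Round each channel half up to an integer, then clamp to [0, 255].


Multiply each channel by 0.75, round half up, clamp to [0, 255]
R: 139×0.75 = 104.25 → round → 104
G: 104×0.75 = 78
B: 196×0.75 = 147
= RGB(104, 78, 147)


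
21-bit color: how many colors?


Colors = 2^bits = 2^21
= 2,097,152 colors


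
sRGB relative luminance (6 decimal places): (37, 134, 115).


Linearize each channel (sRGB transfer function): c = v/255; c_lin = c/12.92 if c ≤ 0.04045, else ((c+0.055)/1.055)^2.4
  R: 37/255 ≈ 0.145098 > 0.04045 → ((0.145098+0.055)/1.055)^2.4 ≈ 0.018500
  G: 134/255 ≈ 0.525490 > 0.04045 → ((0.525490+0.055)/1.055)^2.4 ≈ 0.238398
  B: 115/255 ≈ 0.450980 > 0.04045 → ((0.450980+0.055)/1.055)^2.4 ≈ 0.171441
R_lin = 0.018500, G_lin = 0.238398, B_lin = 0.171441
L = 0.2126×R + 0.7152×G + 0.0722×B
L = 0.2126×0.018500 + 0.7152×0.238398 + 0.0722×0.171441
L ≈ 0.186813


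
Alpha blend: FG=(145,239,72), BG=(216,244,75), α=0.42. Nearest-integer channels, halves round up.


C = α×F + (1-α)×B, with 1-α = 0.58
R: 0.42×145 + 0.58×216 = 60.90 + 125.28 = 186.18 → 186
G: 0.42×239 + 0.58×244 = 100.38 + 141.52 = 241.90 → 242
B: 0.42×72 + 0.58×75 = 30.24 + 43.50 = 73.74 → 74
= RGB(186, 242, 74)


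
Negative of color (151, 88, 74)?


Invert: (255-R, 255-G, 255-B)
R: 255-151 = 104
G: 255-88 = 167
B: 255-74 = 181
= RGB(104, 167, 181)


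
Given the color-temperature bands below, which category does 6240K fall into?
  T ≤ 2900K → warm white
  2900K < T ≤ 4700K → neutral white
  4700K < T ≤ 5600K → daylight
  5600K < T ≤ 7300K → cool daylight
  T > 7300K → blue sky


Temperature: 6240K
5600K < 6240K ≤ 7300K → cool daylight
Classification: cool daylight


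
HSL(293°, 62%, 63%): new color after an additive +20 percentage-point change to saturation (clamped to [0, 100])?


Original S = 62%
Adjustment = +20 percentage points
New S = 62 + (20) = 82
Clamp to [0, 100] → 82
= HSL(293°, 82%, 63%)


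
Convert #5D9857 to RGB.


5D → 93 (R)
98 → 152 (G)
57 → 87 (B)
= RGB(93, 152, 87)


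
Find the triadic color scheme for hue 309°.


Triadic: equally spaced at 120° intervals
H1 = 309°
H2 = (309 + 120) mod 360 = 69°
H3 = (309 + 240) mod 360 = 189°
Triadic = 309°, 69°, 189°


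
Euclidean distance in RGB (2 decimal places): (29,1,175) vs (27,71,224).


d = √[(R₁-R₂)² + (G₁-G₂)² + (B₁-B₂)²]
d = √[(29-27)² + (1-71)² + (175-224)²]
d = √[4 + 4900 + 2401]
d = √7305
d ≈ 85.47


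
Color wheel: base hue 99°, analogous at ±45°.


Base hue: 99°
Left analog: (99 - 45) mod 360 = 54°
Right analog: (99 + 45) mod 360 = 144°
Analogous hues = 54° and 144°


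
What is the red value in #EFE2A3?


Color: #EFE2A3
R = EF = 239
G = E2 = 226
B = A3 = 163
Red = 239


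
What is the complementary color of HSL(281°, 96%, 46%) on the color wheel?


Complement = opposite side of color wheel = hue + 180°
H' = (281 + 180) mod 360 = 101°
S and L unchanged.
= HSL(101°, 96%, 46%)


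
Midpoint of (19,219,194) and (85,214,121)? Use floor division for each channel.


Midpoint: each channel = ⌊(C₁+C₂)/2⌋
R: ⌊(19+85)/2⌋ = 52
G: ⌊(219+214)/2⌋ = 216
B: ⌊(194+121)/2⌋ = 157
= RGB(52, 216, 157)


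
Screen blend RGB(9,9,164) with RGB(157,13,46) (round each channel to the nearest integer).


Screen: C = 255 - (255-A)×(255-B)/255, rounded to nearest integer
R: 255 - (255-9)×(255-157)/255 = 255 - 24108/255 ≈ 255 - 94.541 = 160.459 → 160
G: 255 - (255-9)×(255-13)/255 = 255 - 59532/255 ≈ 255 - 233.459 = 21.541 → 22
B: 255 - (255-164)×(255-46)/255 = 255 - 19019/255 ≈ 255 - 74.584 = 180.416 → 180
= RGB(160, 22, 180)


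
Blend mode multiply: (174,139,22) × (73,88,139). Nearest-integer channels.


Multiply: C = A×B/255, rounded to nearest integer
R: 174×73/255 = 12702/255 ≈ 49.812 → 50
G: 139×88/255 = 12232/255 ≈ 47.969 → 48
B: 22×139/255 = 3058/255 ≈ 11.992 → 12
= RGB(50, 48, 12)


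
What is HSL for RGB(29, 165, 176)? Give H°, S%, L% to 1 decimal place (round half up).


Normalize: R'=29/255≈0.1137, G'=165/255≈0.6471, B'=176/255≈0.6902
Max=176/255, Min=29/255, Δ=Max-Min=147/255
L = (Max+Min)/2 = (176+29)/510 = 205/510 = 0.40196… → L = 40.2%
L ≤ 0.5 → S = Δ/(Max+Min) = 147/(176+29) = 147/205 = 0.71707… → S = 71.7%
(the 1/255 factors cancel in S and H, so raw channel differences can be used)
Max is B' → H = 60 × ((R-G)/Δ + 4) = 60 × ((29-165)/147 + 4)
  -136/147 + 4 = -0.9251… + 4 = 3.0748…
  H = 60 × 3.0748… = 184.489…° → H = 184.5°
= HSL(184.5°, 71.7%, 40.2%)


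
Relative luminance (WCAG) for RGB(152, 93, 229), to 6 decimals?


Linearize each channel (sRGB transfer function): c = v/255; c_lin = c/12.92 if c ≤ 0.04045, else ((c+0.055)/1.055)^2.4
  R: 152/255 ≈ 0.596078 > 0.04045 → ((0.596078+0.055)/1.055)^2.4 ≈ 0.313989
  G: 93/255 ≈ 0.364706 > 0.04045 → ((0.364706+0.055)/1.055)^2.4 ≈ 0.109462
  B: 229/255 ≈ 0.898039 > 0.04045 → ((0.898039+0.055)/1.055)^2.4 ≈ 0.783538
R_lin = 0.313989, G_lin = 0.109462, B_lin = 0.783538
L = 0.2126×R + 0.7152×G + 0.0722×B
L = 0.2126×0.313989 + 0.7152×0.109462 + 0.0722×0.783538
L ≈ 0.201612


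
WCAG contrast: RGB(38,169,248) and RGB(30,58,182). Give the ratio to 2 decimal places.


Linearize each sRGB channel c=v/255: c/12.92 if c ≤ 0.04045 else ((c+0.055)/1.055)^2.4
L = 0.2126×R_lin + 0.7152×G_lin + 0.0722×B_lin
Color 1 (38,169,248):
  R=38: 38/255≈0.1490 > 0.04045 → ((0.1490+0.055)/1.055)^2.4 ≈ 0.01938
  G=169: 169/255≈0.6627 > 0.04045 → ((0.6627+0.055)/1.055)^2.4 ≈ 0.39676
  B=248: 248/255≈0.9725 > 0.04045 → ((0.9725+0.055)/1.055)^2.4 ≈ 0.93869
  L1 = 0.2126×0.01938 + 0.7152×0.39676 + 0.0722×0.93869 ≈ 0.35565
Color 2 (30,58,182):
  R=30: 30/255≈0.1176 > 0.04045 → ((0.1176+0.055)/1.055)^2.4 ≈ 0.01298
  G=58: 58/255≈0.2275 > 0.04045 → ((0.2275+0.055)/1.055)^2.4 ≈ 0.04231
  B=182: 182/255≈0.7137 > 0.04045 → ((0.7137+0.055)/1.055)^2.4 ≈ 0.46778
  L2 = 0.2126×0.01298 + 0.7152×0.04231 + 0.0722×0.46778 ≈ 0.06680
Lighter = 0.35565, Darker = 0.06680
Ratio = (L_lighter + 0.05) / (L_darker + 0.05)
Ratio = (0.35565 + 0.05) / (0.06680 + 0.05) = 0.40565 / 0.11680 ≈ 3.4732
Ratio ≈ 3.47:1


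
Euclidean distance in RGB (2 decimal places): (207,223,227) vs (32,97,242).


d = √[(R₁-R₂)² + (G₁-G₂)² + (B₁-B₂)²]
d = √[(207-32)² + (223-97)² + (227-242)²]
d = √[30625 + 15876 + 225]
d = √46726
d ≈ 216.16


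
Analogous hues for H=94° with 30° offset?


Base hue: 94°
Left analog: (94 - 30) mod 360 = 64°
Right analog: (94 + 30) mod 360 = 124°
Analogous hues = 64° and 124°


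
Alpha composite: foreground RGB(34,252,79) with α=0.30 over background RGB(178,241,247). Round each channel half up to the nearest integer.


C = α×F + (1-α)×B, with 1-α = 0.70
R: 0.30×34 + 0.70×178 = 10.20 + 124.60 = 134.80 → 135
G: 0.30×252 + 0.70×241 = 75.60 + 168.70 = 244.30 → 244
B: 0.30×79 + 0.70×247 = 23.70 + 172.90 = 196.60 → 197
= RGB(135, 244, 197)


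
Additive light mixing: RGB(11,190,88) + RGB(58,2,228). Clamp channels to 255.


Additive: each channel = min(255, C₁+C₂)
R: 11+58 = 69 → 69
G: 190+2 = 192 → 192
B: 88+228 = 316 → 255
= RGB(69, 192, 255)


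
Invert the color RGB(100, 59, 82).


Invert: (255-R, 255-G, 255-B)
R: 255-100 = 155
G: 255-59 = 196
B: 255-82 = 173
= RGB(155, 196, 173)


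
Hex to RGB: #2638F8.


26 → 38 (R)
38 → 56 (G)
F8 → 248 (B)
= RGB(38, 56, 248)


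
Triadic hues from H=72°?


Triadic: equally spaced at 120° intervals
H1 = 72°
H2 = (72 + 120) mod 360 = 192°
H3 = (72 + 240) mod 360 = 312°
Triadic = 72°, 192°, 312°


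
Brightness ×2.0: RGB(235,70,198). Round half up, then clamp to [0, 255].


Multiply each channel by 2.0, round half up, clamp to [0, 255]
R: 235×2.0 = 470 → clamp → 255
G: 70×2.0 = 140
B: 198×2.0 = 396 → clamp → 255
= RGB(255, 140, 255)


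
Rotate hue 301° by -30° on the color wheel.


New hue = (H + rotation) mod 360
New hue = (301 -30) mod 360
= 271 mod 360
= 271°


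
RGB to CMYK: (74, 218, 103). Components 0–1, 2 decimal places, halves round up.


R'=74/255≈0.2902, G'=218/255≈0.8549, B'=103/255≈0.4039
K = 1 - max(R',G',B') = 1 - 218/255 = 37/255 = 0.14509… → 0.15
(1-R'-K)/(1-K) simplifies to (max-R)/max with max = 218:
C = (218-74)/218 = 144/218 = 0.66055… → 0.66
M = (218-218)/218 = 0/218 = 0 → 0.00
Y = (218-103)/218 = 115/218 = 0.52752… → 0.53
= CMYK(0.66, 0.00, 0.53, 0.15)


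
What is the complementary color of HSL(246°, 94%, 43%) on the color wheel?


Complement = opposite side of color wheel = hue + 180°
H' = (246 + 180) mod 360 = 66°
S and L unchanged.
= HSL(66°, 94%, 43%)


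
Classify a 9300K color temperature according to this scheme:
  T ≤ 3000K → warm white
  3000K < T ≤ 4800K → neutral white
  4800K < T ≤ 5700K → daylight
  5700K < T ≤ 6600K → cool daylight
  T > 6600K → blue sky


Temperature: 9300K
9300K > 6600K → blue sky
Classification: blue sky


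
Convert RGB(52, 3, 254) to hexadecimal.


R = 52 → 34 (hex)
G = 3 → 03 (hex)
B = 254 → FE (hex)
Hex = #3403FE


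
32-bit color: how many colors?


Colors = 2^bits = 2^32
= 4,294,967,296 colors


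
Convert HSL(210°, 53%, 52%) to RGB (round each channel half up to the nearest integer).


H=210°, S=0.53, L=0.52
C = (1-|2L-1|)×S = (1-|0.04|)×0.53 = 0.5088
H' = H/60 = 210/60 ≈ 3.5000; X = C×(1-|H' mod 2 - 1|) = 0.2544
m = L - C/2 = 0.52 - 0.2544 = 0.2656
Sector ⌊H'⌋ = 3 → (R',G',B') = (0.0, 0.2544, 0.5088)
RGB = ((R'+m)×255, (G'+m)×255, (B'+m)×255) = (67.728, 132.6, 197.472)
Round half up → RGB(68, 133, 197)


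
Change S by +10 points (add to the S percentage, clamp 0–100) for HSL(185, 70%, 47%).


Original S = 70%
Adjustment = +10 percentage points
New S = 70 + (10) = 80
Clamp to [0, 100] → 80
= HSL(185°, 80%, 47%)


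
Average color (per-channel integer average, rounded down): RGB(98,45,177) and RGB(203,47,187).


Midpoint: each channel = ⌊(C₁+C₂)/2⌋
R: ⌊(98+203)/2⌋ = 150
G: ⌊(45+47)/2⌋ = 46
B: ⌊(177+187)/2⌋ = 182
= RGB(150, 46, 182)


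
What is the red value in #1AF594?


Color: #1AF594
R = 1A = 26
G = F5 = 245
B = 94 = 148
Red = 26


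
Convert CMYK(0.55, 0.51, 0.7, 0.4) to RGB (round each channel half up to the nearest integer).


R = 255 × (1-C) × (1-K) = 255 × 0.45 × 0.60 = 68.85 → 69
G = 255 × (1-M) × (1-K) = 255 × 0.49 × 0.60 = 74.97 → 75
B = 255 × (1-Y) × (1-K) = 255 × 0.30 × 0.60 = 45.9 → 46
= RGB(69, 75, 46)


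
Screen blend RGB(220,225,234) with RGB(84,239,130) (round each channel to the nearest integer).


Screen: C = 255 - (255-A)×(255-B)/255, rounded to nearest integer
R: 255 - (255-220)×(255-84)/255 = 255 - 5985/255 ≈ 255 - 23.471 = 231.529 → 232
G: 255 - (255-225)×(255-239)/255 = 255 - 480/255 ≈ 255 - 1.882 = 253.118 → 253
B: 255 - (255-234)×(255-130)/255 = 255 - 2625/255 ≈ 255 - 10.294 = 244.706 → 245
= RGB(232, 253, 245)


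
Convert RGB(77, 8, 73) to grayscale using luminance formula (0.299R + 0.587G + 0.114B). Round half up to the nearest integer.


Gray = 0.299×R + 0.587×G + 0.114×B
Gray = 0.299×77 + 0.587×8 + 0.114×73
Gray = 23.023 + 4.696 + 8.322
Gray = 36.041 → round half up → 36
Gray = 36


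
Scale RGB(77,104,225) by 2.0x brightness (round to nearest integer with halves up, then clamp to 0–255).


Multiply each channel by 2.0, round half up, clamp to [0, 255]
R: 77×2.0 = 154
G: 104×2.0 = 208
B: 225×2.0 = 450 → clamp → 255
= RGB(154, 208, 255)


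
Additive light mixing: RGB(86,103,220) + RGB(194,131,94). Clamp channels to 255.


Additive: each channel = min(255, C₁+C₂)
R: 86+194 = 280 → 255
G: 103+131 = 234 → 234
B: 220+94 = 314 → 255
= RGB(255, 234, 255)


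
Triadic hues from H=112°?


Triadic: equally spaced at 120° intervals
H1 = 112°
H2 = (112 + 120) mod 360 = 232°
H3 = (112 + 240) mod 360 = 352°
Triadic = 112°, 232°, 352°


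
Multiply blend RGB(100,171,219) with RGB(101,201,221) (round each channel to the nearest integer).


Multiply: C = A×B/255, rounded to nearest integer
R: 100×101/255 = 10100/255 ≈ 39.608 → 40
G: 171×201/255 = 34371/255 ≈ 134.788 → 135
B: 219×221/255 = 48399/255 ≈ 189.800 → 190
= RGB(40, 135, 190)


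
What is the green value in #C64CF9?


Color: #C64CF9
R = C6 = 198
G = 4C = 76
B = F9 = 249
Green = 76


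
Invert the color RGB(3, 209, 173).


Invert: (255-R, 255-G, 255-B)
R: 255-3 = 252
G: 255-209 = 46
B: 255-173 = 82
= RGB(252, 46, 82)


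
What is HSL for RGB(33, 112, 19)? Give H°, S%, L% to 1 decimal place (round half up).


Normalize: R'=33/255≈0.1294, G'=112/255≈0.4392, B'=19/255≈0.0745
Max=112/255, Min=19/255, Δ=Max-Min=93/255
L = (Max+Min)/2 = (112+19)/510 = 131/510 = 0.25686… → L = 25.7%
L ≤ 0.5 → S = Δ/(Max+Min) = 93/(112+19) = 93/131 = 0.70992… → S = 71.0%
(the 1/255 factors cancel in S and H, so raw channel differences can be used)
Max is G' → H = 60 × ((B-R)/Δ + 2) = 60 × ((19-33)/93 + 2)
  -14/93 + 2 = -0.1505… + 2 = 1.8494…
  H = 60 × 1.8494… = 110.967…° → H = 111.0°
= HSL(111.0°, 71.0%, 25.7%)


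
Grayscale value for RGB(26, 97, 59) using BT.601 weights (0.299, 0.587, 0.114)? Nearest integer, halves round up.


Gray = 0.299×R + 0.587×G + 0.114×B
Gray = 0.299×26 + 0.587×97 + 0.114×59
Gray = 7.774 + 56.939 + 6.726
Gray = 71.439 → round half up → 71
Gray = 71


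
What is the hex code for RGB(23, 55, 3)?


R = 23 → 17 (hex)
G = 55 → 37 (hex)
B = 3 → 03 (hex)
Hex = #173703


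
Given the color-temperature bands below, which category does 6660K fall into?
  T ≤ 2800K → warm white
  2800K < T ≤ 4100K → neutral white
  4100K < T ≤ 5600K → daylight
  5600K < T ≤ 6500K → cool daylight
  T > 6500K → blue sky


Temperature: 6660K
6660K > 6500K → blue sky
Classification: blue sky


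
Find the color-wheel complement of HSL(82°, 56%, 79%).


Complement = opposite side of color wheel = hue + 180°
H' = (82 + 180) mod 360 = 262°
S and L unchanged.
= HSL(262°, 56%, 79%)


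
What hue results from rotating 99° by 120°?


New hue = (H + rotation) mod 360
New hue = (99 + 120) mod 360
= 219 mod 360
= 219°


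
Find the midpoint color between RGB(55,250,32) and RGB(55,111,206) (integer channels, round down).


Midpoint: each channel = ⌊(C₁+C₂)/2⌋
R: ⌊(55+55)/2⌋ = 55
G: ⌊(250+111)/2⌋ = 180
B: ⌊(32+206)/2⌋ = 119
= RGB(55, 180, 119)


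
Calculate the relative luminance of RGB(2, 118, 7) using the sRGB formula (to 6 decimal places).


Linearize each channel (sRGB transfer function): c = v/255; c_lin = c/12.92 if c ≤ 0.04045, else ((c+0.055)/1.055)^2.4
  R: 2/255 ≈ 0.007843 ≤ 0.04045 → 0.007843/12.92 ≈ 0.000607
  G: 118/255 ≈ 0.462745 > 0.04045 → ((0.462745+0.055)/1.055)^2.4 ≈ 0.181164
  B: 7/255 ≈ 0.027451 ≤ 0.04045 → 0.027451/12.92 ≈ 0.002125
R_lin = 0.000607, G_lin = 0.181164, B_lin = 0.002125
L = 0.2126×R + 0.7152×G + 0.0722×B
L = 0.2126×0.000607 + 0.7152×0.181164 + 0.0722×0.002125
L ≈ 0.129851


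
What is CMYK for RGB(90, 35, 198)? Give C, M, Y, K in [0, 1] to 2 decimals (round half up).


R'=90/255≈0.3529, G'=35/255≈0.1373, B'=198/255≈0.7765
K = 1 - max(R',G',B') = 1 - 198/255 = 57/255 = 0.22352… → 0.22
(1-R'-K)/(1-K) simplifies to (max-R)/max with max = 198:
C = (198-90)/198 = 108/198 = 0.54545… → 0.55
M = (198-35)/198 = 163/198 = 0.82323… → 0.82
Y = (198-198)/198 = 0/198 = 0 → 0.00
= CMYK(0.55, 0.82, 0.00, 0.22)


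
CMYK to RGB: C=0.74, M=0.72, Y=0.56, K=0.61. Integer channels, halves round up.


R = 255 × (1-C) × (1-K) = 255 × 0.26 × 0.39 = 25.857 → 26
G = 255 × (1-M) × (1-K) = 255 × 0.28 × 0.39 = 27.846 → 28
B = 255 × (1-Y) × (1-K) = 255 × 0.44 × 0.39 = 43.758 → 44
= RGB(26, 28, 44)


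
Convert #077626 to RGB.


07 → 7 (R)
76 → 118 (G)
26 → 38 (B)
= RGB(7, 118, 38)


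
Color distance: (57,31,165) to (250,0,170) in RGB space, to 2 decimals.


d = √[(R₁-R₂)² + (G₁-G₂)² + (B₁-B₂)²]
d = √[(57-250)² + (31-0)² + (165-170)²]
d = √[37249 + 961 + 25]
d = √38235
d ≈ 195.54


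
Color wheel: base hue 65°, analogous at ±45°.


Base hue: 65°
Left analog: (65 - 45) mod 360 = 20°
Right analog: (65 + 45) mod 360 = 110°
Analogous hues = 20° and 110°


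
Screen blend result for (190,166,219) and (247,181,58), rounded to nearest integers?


Screen: C = 255 - (255-A)×(255-B)/255, rounded to nearest integer
R: 255 - (255-190)×(255-247)/255 = 255 - 520/255 ≈ 255 - 2.039 = 252.961 → 253
G: 255 - (255-166)×(255-181)/255 = 255 - 6586/255 ≈ 255 - 25.827 = 229.173 → 229
B: 255 - (255-219)×(255-58)/255 = 255 - 7092/255 ≈ 255 - 27.812 = 227.188 → 227
= RGB(253, 229, 227)


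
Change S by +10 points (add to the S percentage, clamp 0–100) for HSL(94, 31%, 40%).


Original S = 31%
Adjustment = +10 percentage points
New S = 31 + (10) = 41
Clamp to [0, 100] → 41
= HSL(94°, 41%, 40%)


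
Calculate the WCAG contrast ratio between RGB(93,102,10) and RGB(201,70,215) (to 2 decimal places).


Linearize each sRGB channel c=v/255: c/12.92 if c ≤ 0.04045 else ((c+0.055)/1.055)^2.4
L = 0.2126×R_lin + 0.7152×G_lin + 0.0722×B_lin
Color 1 (93,102,10):
  R=93: 93/255≈0.3647 > 0.04045 → ((0.3647+0.055)/1.055)^2.4 ≈ 0.10946
  G=102: 102/255≈0.4000 > 0.04045 → ((0.4000+0.055)/1.055)^2.4 ≈ 0.13287
  B=10: 10/255≈0.0392 ≤ 0.04045 → 0.0392/12.92 ≈ 0.00304
  L1 = 0.2126×0.10946 + 0.7152×0.13287 + 0.0722×0.00304 ≈ 0.11852
Color 2 (201,70,215):
  R=201: 201/255≈0.7882 > 0.04045 → ((0.7882+0.055)/1.055)^2.4 ≈ 0.58408
  G=70: 70/255≈0.2745 > 0.04045 → ((0.2745+0.055)/1.055)^2.4 ≈ 0.06125
  B=215: 215/255≈0.8431 > 0.04045 → ((0.8431+0.055)/1.055)^2.4 ≈ 0.67954
  L2 = 0.2126×0.58408 + 0.7152×0.06125 + 0.0722×0.67954 ≈ 0.21704
Lighter = 0.21704, Darker = 0.11852
Ratio = (L_lighter + 0.05) / (L_darker + 0.05)
Ratio = (0.21704 + 0.05) / (0.11852 + 0.05) = 0.26704 / 0.16852 ≈ 1.5846
Ratio ≈ 1.58:1


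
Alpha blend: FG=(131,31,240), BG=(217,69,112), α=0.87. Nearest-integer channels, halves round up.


C = α×F + (1-α)×B, with 1-α = 0.13
R: 0.87×131 + 0.13×217 = 113.97 + 28.21 = 142.18 → 142
G: 0.87×31 + 0.13×69 = 26.97 + 8.97 = 35.94 → 36
B: 0.87×240 + 0.13×112 = 208.80 + 14.56 = 223.36 → 223
= RGB(142, 36, 223)


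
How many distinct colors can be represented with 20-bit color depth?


Colors = 2^bits = 2^20
= 1,048,576 colors


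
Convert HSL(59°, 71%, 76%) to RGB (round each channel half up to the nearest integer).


H=59°, S=0.71, L=0.76
C = (1-|2L-1|)×S = (1-|0.52|)×0.71 = 0.3408
H' = H/60 = 59/60 ≈ 0.9833; X = C×(1-|H' mod 2 - 1|) = 0.33512
m = L - C/2 = 0.76 - 0.1704 = 0.5896
Sector ⌊H'⌋ = 0 → (R',G',B') = (0.3408, 0.33512, 0.0)
RGB = ((R'+m)×255, (G'+m)×255, (B'+m)×255) = (237.252, 235.8036, 150.348)
Round half up → RGB(237, 236, 150)


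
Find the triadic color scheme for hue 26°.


Triadic: equally spaced at 120° intervals
H1 = 26°
H2 = (26 + 120) mod 360 = 146°
H3 = (26 + 240) mod 360 = 266°
Triadic = 26°, 146°, 266°


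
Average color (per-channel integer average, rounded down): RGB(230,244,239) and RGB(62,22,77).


Midpoint: each channel = ⌊(C₁+C₂)/2⌋
R: ⌊(230+62)/2⌋ = 146
G: ⌊(244+22)/2⌋ = 133
B: ⌊(239+77)/2⌋ = 158
= RGB(146, 133, 158)


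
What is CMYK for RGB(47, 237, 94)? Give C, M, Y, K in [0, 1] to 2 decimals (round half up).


R'=47/255≈0.1843, G'=237/255≈0.9294, B'=94/255≈0.3686
K = 1 - max(R',G',B') = 1 - 237/255 = 18/255 = 0.07058… → 0.07
(1-R'-K)/(1-K) simplifies to (max-R)/max with max = 237:
C = (237-47)/237 = 190/237 = 0.80168… → 0.80
M = (237-237)/237 = 0/237 = 0 → 0.00
Y = (237-94)/237 = 143/237 = 0.60337… → 0.60
= CMYK(0.80, 0.00, 0.60, 0.07)


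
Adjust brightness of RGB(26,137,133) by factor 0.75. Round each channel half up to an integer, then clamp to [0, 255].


Multiply each channel by 0.75, round half up, clamp to [0, 255]
R: 26×0.75 = 19.5 → round → 20
G: 137×0.75 = 102.75 → round → 103
B: 133×0.75 = 99.75 → round → 100
= RGB(20, 103, 100)


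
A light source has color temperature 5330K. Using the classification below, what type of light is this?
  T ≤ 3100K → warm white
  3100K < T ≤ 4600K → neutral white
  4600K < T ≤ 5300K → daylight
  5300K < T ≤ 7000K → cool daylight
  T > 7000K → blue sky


Temperature: 5330K
5300K < 5330K ≤ 7000K → cool daylight
Classification: cool daylight


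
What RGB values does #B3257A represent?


B3 → 179 (R)
25 → 37 (G)
7A → 122 (B)
= RGB(179, 37, 122)


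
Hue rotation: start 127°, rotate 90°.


New hue = (H + rotation) mod 360
New hue = (127 + 90) mod 360
= 217 mod 360
= 217°


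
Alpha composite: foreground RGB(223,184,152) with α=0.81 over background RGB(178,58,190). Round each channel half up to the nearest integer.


C = α×F + (1-α)×B, with 1-α = 0.19
R: 0.81×223 + 0.19×178 = 180.63 + 33.82 = 214.45 → 214
G: 0.81×184 + 0.19×58 = 149.04 + 11.02 = 160.06 → 160
B: 0.81×152 + 0.19×190 = 123.12 + 36.10 = 159.22 → 159
= RGB(214, 160, 159)


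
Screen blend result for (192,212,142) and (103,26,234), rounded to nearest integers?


Screen: C = 255 - (255-A)×(255-B)/255, rounded to nearest integer
R: 255 - (255-192)×(255-103)/255 = 255 - 9576/255 ≈ 255 - 37.553 = 217.447 → 217
G: 255 - (255-212)×(255-26)/255 = 255 - 9847/255 ≈ 255 - 38.616 = 216.384 → 216
B: 255 - (255-142)×(255-234)/255 = 255 - 2373/255 ≈ 255 - 9.306 = 245.694 → 246
= RGB(217, 216, 246)


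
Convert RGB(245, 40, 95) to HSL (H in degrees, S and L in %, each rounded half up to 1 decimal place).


Normalize: R'=245/255≈0.9608, G'=40/255≈0.1569, B'=95/255≈0.3725
Max=245/255, Min=40/255, Δ=Max-Min=205/255
L = (Max+Min)/2 = (245+40)/510 = 285/510 = 0.55882… → L = 55.9%
L > 0.5 → S = Δ/(2-Max-Min) = 205/(510-245-40) = 205/225 = 0.91111… → S = 91.1%
(the 1/255 factors cancel in S and H, so raw channel differences can be used)
Max is R' → H = 60 × (((G-B)/Δ) mod 6) = 60 × (((40-95)/205) mod 6)
  (-55)/205 = -0.2682…; negative, so add 6 → 5.7317…
  H = 60 × 5.7317… = 343.902…° → H = 343.9°
= HSL(343.9°, 91.1%, 55.9%)


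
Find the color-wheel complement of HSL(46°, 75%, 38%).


Complement = opposite side of color wheel = hue + 180°
H' = (46 + 180) mod 360 = 226°
S and L unchanged.
= HSL(226°, 75%, 38%)


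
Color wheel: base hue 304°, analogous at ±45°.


Base hue: 304°
Left analog: (304 - 45) mod 360 = 259°
Right analog: (304 + 45) mod 360 = 349°
Analogous hues = 259° and 349°


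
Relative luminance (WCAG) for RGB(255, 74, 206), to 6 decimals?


Linearize each channel (sRGB transfer function): c = v/255; c_lin = c/12.92 if c ≤ 0.04045, else ((c+0.055)/1.055)^2.4
  R: 255/255 ≈ 1.000000 > 0.04045 → ((1.000000+0.055)/1.055)^2.4 ≈ 1.000000
  G: 74/255 ≈ 0.290196 > 0.04045 → ((0.290196+0.055)/1.055)^2.4 ≈ 0.068478
  B: 206/255 ≈ 0.807843 > 0.04045 → ((0.807843+0.055)/1.055)^2.4 ≈ 0.617207
R_lin = 1.000000, G_lin = 0.068478, B_lin = 0.617207
L = 0.2126×R + 0.7152×G + 0.0722×B
L = 0.2126×1.000000 + 0.7152×0.068478 + 0.0722×0.617207
L ≈ 0.306138


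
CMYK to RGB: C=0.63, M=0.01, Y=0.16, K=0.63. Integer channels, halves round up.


R = 255 × (1-C) × (1-K) = 255 × 0.37 × 0.37 = 34.9095 → 35
G = 255 × (1-M) × (1-K) = 255 × 0.99 × 0.37 = 93.4065 → 93
B = 255 × (1-Y) × (1-K) = 255 × 0.84 × 0.37 = 79.254 → 79
= RGB(35, 93, 79)


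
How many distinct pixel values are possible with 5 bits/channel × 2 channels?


Total bits = 5 bits/channel × 2 channels = 10 bits
Distinct pixel values = 2^10
= 1,024 pixel values


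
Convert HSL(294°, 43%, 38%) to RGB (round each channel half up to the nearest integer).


H=294°, S=0.43, L=0.38
C = (1-|2L-1|)×S = (1-|-0.24|)×0.43 = 0.3268
H' = H/60 = 294/60 ≈ 4.9000; X = C×(1-|H' mod 2 - 1|) = 0.29412
m = L - C/2 = 0.38 - 0.1634 = 0.2166
Sector ⌊H'⌋ = 4 → (R',G',B') = (0.29412, 0.0, 0.3268)
RGB = ((R'+m)×255, (G'+m)×255, (B'+m)×255) = (130.2336, 55.233, 138.567)
Round half up → RGB(130, 55, 139)


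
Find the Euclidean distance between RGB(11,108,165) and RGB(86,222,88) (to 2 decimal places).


d = √[(R₁-R₂)² + (G₁-G₂)² + (B₁-B₂)²]
d = √[(11-86)² + (108-222)² + (165-88)²]
d = √[5625 + 12996 + 5929]
d = √24550
d ≈ 156.68


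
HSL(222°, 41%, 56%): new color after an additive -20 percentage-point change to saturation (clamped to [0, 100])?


Original S = 41%
Adjustment = -20 percentage points
New S = 41 + (-20) = 21
Clamp to [0, 100] → 21
= HSL(222°, 21%, 56%)


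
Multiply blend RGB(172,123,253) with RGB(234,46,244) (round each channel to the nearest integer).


Multiply: C = A×B/255, rounded to nearest integer
R: 172×234/255 = 40248/255 ≈ 157.835 → 158
G: 123×46/255 = 5658/255 ≈ 22.188 → 22
B: 253×244/255 = 61732/255 ≈ 242.086 → 242
= RGB(158, 22, 242)


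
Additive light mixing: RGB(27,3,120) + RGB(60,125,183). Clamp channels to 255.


Additive: each channel = min(255, C₁+C₂)
R: 27+60 = 87 → 87
G: 3+125 = 128 → 128
B: 120+183 = 303 → 255
= RGB(87, 128, 255)


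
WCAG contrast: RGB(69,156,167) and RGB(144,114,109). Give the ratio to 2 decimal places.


Linearize each sRGB channel c=v/255: c/12.92 if c ≤ 0.04045 else ((c+0.055)/1.055)^2.4
L = 0.2126×R_lin + 0.7152×G_lin + 0.0722×B_lin
Color 1 (69,156,167):
  R=69: 69/255≈0.2706 > 0.04045 → ((0.2706+0.055)/1.055)^2.4 ≈ 0.05951
  G=156: 156/255≈0.6118 > 0.04045 → ((0.6118+0.055)/1.055)^2.4 ≈ 0.33245
  B=167: 167/255≈0.6549 > 0.04045 → ((0.6549+0.055)/1.055)^2.4 ≈ 0.38643
  L1 = 0.2126×0.05951 + 0.7152×0.33245 + 0.0722×0.38643 ≈ 0.27832
Color 2 (144,114,109):
  R=144: 144/255≈0.5647 > 0.04045 → ((0.5647+0.055)/1.055)^2.4 ≈ 0.27889
  G=114: 114/255≈0.4471 > 0.04045 → ((0.4471+0.055)/1.055)^2.4 ≈ 0.16827
  B=109: 109/255≈0.4275 > 0.04045 → ((0.4275+0.055)/1.055)^2.4 ≈ 0.15293
  L2 = 0.2126×0.27889 + 0.7152×0.16827 + 0.0722×0.15293 ≈ 0.19068
Lighter = 0.27832, Darker = 0.19068
Ratio = (L_lighter + 0.05) / (L_darker + 0.05)
Ratio = (0.27832 + 0.05) / (0.19068 + 0.05) = 0.32832 / 0.24068 ≈ 1.3641
Ratio ≈ 1.36:1


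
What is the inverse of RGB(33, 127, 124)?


Invert: (255-R, 255-G, 255-B)
R: 255-33 = 222
G: 255-127 = 128
B: 255-124 = 131
= RGB(222, 128, 131)


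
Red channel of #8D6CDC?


Color: #8D6CDC
R = 8D = 141
G = 6C = 108
B = DC = 220
Red = 141


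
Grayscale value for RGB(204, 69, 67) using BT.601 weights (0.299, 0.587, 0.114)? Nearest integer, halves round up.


Gray = 0.299×R + 0.587×G + 0.114×B
Gray = 0.299×204 + 0.587×69 + 0.114×67
Gray = 60.996 + 40.503 + 7.638
Gray = 109.137 → round half up → 109
Gray = 109


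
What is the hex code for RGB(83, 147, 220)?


R = 83 → 53 (hex)
G = 147 → 93 (hex)
B = 220 → DC (hex)
Hex = #5393DC


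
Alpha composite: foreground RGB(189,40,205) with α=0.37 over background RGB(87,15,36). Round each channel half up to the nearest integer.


C = α×F + (1-α)×B, with 1-α = 0.63
R: 0.37×189 + 0.63×87 = 69.93 + 54.81 = 124.74 → 125
G: 0.37×40 + 0.63×15 = 14.80 + 9.45 = 24.25 → 24
B: 0.37×205 + 0.63×36 = 75.85 + 22.68 = 98.53 → 99
= RGB(125, 24, 99)


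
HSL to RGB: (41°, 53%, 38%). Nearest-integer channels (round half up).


H=41°, S=0.53, L=0.38
C = (1-|2L-1|)×S = (1-|-0.24|)×0.53 = 0.4028
H' = H/60 = 41/60 ≈ 0.6833; X = C×(1-|H' mod 2 - 1|) ≈ 0.2752
m = L - C/2 = 0.38 - 0.2014 = 0.1786
Sector ⌊H'⌋ = 0 → (R',G',B') = (0.4028, ≈0.2752, 0.0)
RGB = ((R'+m)×255, (G'+m)×255, (B'+m)×255) = (148.257, 115.7309, 45.543)
Round half up → RGB(148, 116, 46)


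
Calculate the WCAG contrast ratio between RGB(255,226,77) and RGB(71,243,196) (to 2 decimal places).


Linearize each sRGB channel c=v/255: c/12.92 if c ≤ 0.04045 else ((c+0.055)/1.055)^2.4
L = 0.2126×R_lin + 0.7152×G_lin + 0.0722×B_lin
Color 1 (255,226,77):
  R=255: 255/255≈1.0000 > 0.04045 → ((1.0000+0.055)/1.055)^2.4 ≈ 1.00000
  G=226: 226/255≈0.8863 > 0.04045 → ((0.8863+0.055)/1.055)^2.4 ≈ 0.76052
  B=77: 77/255≈0.3020 > 0.04045 → ((0.3020+0.055)/1.055)^2.4 ≈ 0.07421
  L1 = 0.2126×1.00000 + 0.7152×0.76052 + 0.0722×0.07421 ≈ 0.76189
Color 2 (71,243,196):
  R=71: 71/255≈0.2784 > 0.04045 → ((0.2784+0.055)/1.055)^2.4 ≈ 0.06301
  G=243: 243/255≈0.9529 > 0.04045 → ((0.9529+0.055)/1.055)^2.4 ≈ 0.89627
  B=196: 196/255≈0.7686 > 0.04045 → ((0.7686+0.055)/1.055)^2.4 ≈ 0.55201
  L2 = 0.2126×0.06301 + 0.7152×0.89627 + 0.0722×0.55201 ≈ 0.69426
Lighter = 0.76189, Darker = 0.69426
Ratio = (L_lighter + 0.05) / (L_darker + 0.05)
Ratio = (0.76189 + 0.05) / (0.69426 + 0.05) = 0.81189 / 0.74426 ≈ 1.0909
Ratio ≈ 1.09:1


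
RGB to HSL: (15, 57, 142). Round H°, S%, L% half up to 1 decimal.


Normalize: R'=15/255≈0.0588, G'=57/255≈0.2235, B'=142/255≈0.5569
Max=142/255, Min=15/255, Δ=Max-Min=127/255
L = (Max+Min)/2 = (142+15)/510 = 157/510 = 0.30784… → L = 30.8%
L ≤ 0.5 → S = Δ/(Max+Min) = 127/(142+15) = 127/157 = 0.80891… → S = 80.9%
(the 1/255 factors cancel in S and H, so raw channel differences can be used)
Max is B' → H = 60 × ((R-G)/Δ + 4) = 60 × ((15-57)/127 + 4)
  -42/127 + 4 = -0.3307… + 4 = 3.6692…
  H = 60 × 3.6692… = 220.157…° → H = 220.2°
= HSL(220.2°, 80.9%, 30.8%)


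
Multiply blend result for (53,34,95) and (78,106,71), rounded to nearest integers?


Multiply: C = A×B/255, rounded to nearest integer
R: 53×78/255 = 4134/255 ≈ 16.212 → 16
G: 34×106/255 = 3604/255 ≈ 14.133 → 14
B: 95×71/255 = 6745/255 ≈ 26.451 → 26
= RGB(16, 14, 26)


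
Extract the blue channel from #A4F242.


Color: #A4F242
R = A4 = 164
G = F2 = 242
B = 42 = 66
Blue = 66


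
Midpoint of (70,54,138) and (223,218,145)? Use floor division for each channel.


Midpoint: each channel = ⌊(C₁+C₂)/2⌋
R: ⌊(70+223)/2⌋ = 146
G: ⌊(54+218)/2⌋ = 136
B: ⌊(138+145)/2⌋ = 141
= RGB(146, 136, 141)


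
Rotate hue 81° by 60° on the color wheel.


New hue = (H + rotation) mod 360
New hue = (81 + 60) mod 360
= 141 mod 360
= 141°


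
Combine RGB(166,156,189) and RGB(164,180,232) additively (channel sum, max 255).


Additive: each channel = min(255, C₁+C₂)
R: 166+164 = 330 → 255
G: 156+180 = 336 → 255
B: 189+232 = 421 → 255
= RGB(255, 255, 255)


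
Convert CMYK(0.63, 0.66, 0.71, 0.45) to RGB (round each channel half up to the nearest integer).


R = 255 × (1-C) × (1-K) = 255 × 0.37 × 0.55 = 51.8925 → 52
G = 255 × (1-M) × (1-K) = 255 × 0.34 × 0.55 = 47.685 → 48
B = 255 × (1-Y) × (1-K) = 255 × 0.29 × 0.55 = 40.6725 → 41
= RGB(52, 48, 41)


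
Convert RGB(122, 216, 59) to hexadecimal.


R = 122 → 7A (hex)
G = 216 → D8 (hex)
B = 59 → 3B (hex)
Hex = #7AD83B


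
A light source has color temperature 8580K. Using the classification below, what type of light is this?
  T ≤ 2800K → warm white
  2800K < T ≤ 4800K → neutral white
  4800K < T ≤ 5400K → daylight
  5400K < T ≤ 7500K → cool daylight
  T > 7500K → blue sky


Temperature: 8580K
8580K > 7500K → blue sky
Classification: blue sky


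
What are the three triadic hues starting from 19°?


Triadic: equally spaced at 120° intervals
H1 = 19°
H2 = (19 + 120) mod 360 = 139°
H3 = (19 + 240) mod 360 = 259°
Triadic = 19°, 139°, 259°


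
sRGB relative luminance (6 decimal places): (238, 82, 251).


Linearize each channel (sRGB transfer function): c = v/255; c_lin = c/12.92 if c ≤ 0.04045, else ((c+0.055)/1.055)^2.4
  R: 238/255 ≈ 0.933333 > 0.04045 → ((0.933333+0.055)/1.055)^2.4 ≈ 0.854993
  G: 82/255 ≈ 0.321569 > 0.04045 → ((0.321569+0.055)/1.055)^2.4 ≈ 0.084376
  B: 251/255 ≈ 0.984314 > 0.04045 → ((0.984314+0.055)/1.055)^2.4 ≈ 0.964686
R_lin = 0.854993, G_lin = 0.084376, B_lin = 0.964686
L = 0.2126×R + 0.7152×G + 0.0722×B
L = 0.2126×0.854993 + 0.7152×0.084376 + 0.0722×0.964686
L ≈ 0.311768


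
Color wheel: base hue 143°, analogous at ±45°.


Base hue: 143°
Left analog: (143 - 45) mod 360 = 98°
Right analog: (143 + 45) mod 360 = 188°
Analogous hues = 98° and 188°


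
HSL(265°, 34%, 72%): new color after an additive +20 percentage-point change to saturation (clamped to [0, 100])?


Original S = 34%
Adjustment = +20 percentage points
New S = 34 + (20) = 54
Clamp to [0, 100] → 54
= HSL(265°, 54%, 72%)


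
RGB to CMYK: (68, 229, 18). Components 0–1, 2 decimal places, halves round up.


R'=68/255≈0.2667, G'=229/255≈0.8980, B'=18/255≈0.0706
K = 1 - max(R',G',B') = 1 - 229/255 = 26/255 = 0.10196… → 0.10
(1-R'-K)/(1-K) simplifies to (max-R)/max with max = 229:
C = (229-68)/229 = 161/229 = 0.70305… → 0.70
M = (229-229)/229 = 0/229 = 0 → 0.00
Y = (229-18)/229 = 211/229 = 0.92139… → 0.92
= CMYK(0.70, 0.00, 0.92, 0.10)


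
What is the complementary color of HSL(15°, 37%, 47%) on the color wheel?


Complement = opposite side of color wheel = hue + 180°
H' = (15 + 180) mod 360 = 195°
S and L unchanged.
= HSL(195°, 37%, 47%)


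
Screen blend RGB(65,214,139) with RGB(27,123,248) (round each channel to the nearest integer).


Screen: C = 255 - (255-A)×(255-B)/255, rounded to nearest integer
R: 255 - (255-65)×(255-27)/255 = 255 - 43320/255 ≈ 255 - 169.882 = 85.118 → 85
G: 255 - (255-214)×(255-123)/255 = 255 - 5412/255 ≈ 255 - 21.224 = 233.776 → 234
B: 255 - (255-139)×(255-248)/255 = 255 - 812/255 ≈ 255 - 3.184 = 251.816 → 252
= RGB(85, 234, 252)


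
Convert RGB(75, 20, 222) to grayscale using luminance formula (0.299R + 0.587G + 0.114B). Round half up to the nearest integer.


Gray = 0.299×R + 0.587×G + 0.114×B
Gray = 0.299×75 + 0.587×20 + 0.114×222
Gray = 22.425 + 11.740 + 25.308
Gray = 59.473 → round half up → 59
Gray = 59


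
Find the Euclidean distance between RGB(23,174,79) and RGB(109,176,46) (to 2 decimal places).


d = √[(R₁-R₂)² + (G₁-G₂)² + (B₁-B₂)²]
d = √[(23-109)² + (174-176)² + (79-46)²]
d = √[7396 + 4 + 1089]
d = √8489
d ≈ 92.14


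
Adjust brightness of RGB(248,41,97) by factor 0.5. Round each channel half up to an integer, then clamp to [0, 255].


Multiply each channel by 0.5, round half up, clamp to [0, 255]
R: 248×0.5 = 124
G: 41×0.5 = 20.5 → round → 21
B: 97×0.5 = 48.5 → round → 49
= RGB(124, 21, 49)


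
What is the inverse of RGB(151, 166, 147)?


Invert: (255-R, 255-G, 255-B)
R: 255-151 = 104
G: 255-166 = 89
B: 255-147 = 108
= RGB(104, 89, 108)


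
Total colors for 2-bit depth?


Colors = 2^bits = 2^2
= 4 colors


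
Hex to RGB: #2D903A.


2D → 45 (R)
90 → 144 (G)
3A → 58 (B)
= RGB(45, 144, 58)


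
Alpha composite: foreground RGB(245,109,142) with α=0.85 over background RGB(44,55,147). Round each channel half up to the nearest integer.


C = α×F + (1-α)×B, with 1-α = 0.15
R: 0.85×245 + 0.15×44 = 208.25 + 6.60 = 214.85 → 215
G: 0.85×109 + 0.15×55 = 92.65 + 8.25 = 100.90 → 101
B: 0.85×142 + 0.15×147 = 120.70 + 22.05 = 142.75 → 143
= RGB(215, 101, 143)


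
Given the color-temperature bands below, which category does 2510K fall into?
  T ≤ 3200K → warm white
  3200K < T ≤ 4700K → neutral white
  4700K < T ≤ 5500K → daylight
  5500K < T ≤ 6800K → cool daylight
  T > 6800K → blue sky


Temperature: 2510K
2510K ≤ 3200K → warm white
Classification: warm white


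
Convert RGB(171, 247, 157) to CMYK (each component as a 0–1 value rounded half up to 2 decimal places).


R'=171/255≈0.6706, G'=247/255≈0.9686, B'=157/255≈0.6157
K = 1 - max(R',G',B') = 1 - 247/255 = 8/255 = 0.03137… → 0.03
(1-R'-K)/(1-K) simplifies to (max-R)/max with max = 247:
C = (247-171)/247 = 76/247 = 0.30769… → 0.31
M = (247-247)/247 = 0/247 = 0 → 0.00
Y = (247-157)/247 = 90/247 = 0.36437… → 0.36
= CMYK(0.31, 0.00, 0.36, 0.03)
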